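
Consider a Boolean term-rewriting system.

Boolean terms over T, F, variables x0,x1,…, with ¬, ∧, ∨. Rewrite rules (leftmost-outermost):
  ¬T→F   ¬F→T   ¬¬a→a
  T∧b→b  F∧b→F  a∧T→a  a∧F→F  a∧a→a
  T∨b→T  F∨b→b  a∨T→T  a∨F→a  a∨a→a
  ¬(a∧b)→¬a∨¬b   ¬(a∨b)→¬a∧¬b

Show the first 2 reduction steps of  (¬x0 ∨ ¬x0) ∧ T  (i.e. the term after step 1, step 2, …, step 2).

Answer: after 2 steps: ¬x0

Reduction:
  start: (¬x0 ∨ ¬x0) ∧ T
  →1  ¬x0 ∨ ¬x0
  →2  ¬x0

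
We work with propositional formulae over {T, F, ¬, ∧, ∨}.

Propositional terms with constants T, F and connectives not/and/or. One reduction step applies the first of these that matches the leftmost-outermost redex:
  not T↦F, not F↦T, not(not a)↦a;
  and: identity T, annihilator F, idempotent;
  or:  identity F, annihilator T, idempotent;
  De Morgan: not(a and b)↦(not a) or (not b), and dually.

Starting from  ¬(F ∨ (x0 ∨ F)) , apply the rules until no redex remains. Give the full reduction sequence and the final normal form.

Answer: normal form = ¬x0  (in 6 steps)

Derivation:
  start: ¬(F ∨ (x0 ∨ F))
  step 1: ¬F ∧ ¬(x0 ∨ F)
  step 2: T ∧ ¬(x0 ∨ F)
  step 3: ¬(x0 ∨ F)
  step 4: ¬x0 ∧ ¬F
  step 5: ¬x0 ∧ T
  step 6: ¬x0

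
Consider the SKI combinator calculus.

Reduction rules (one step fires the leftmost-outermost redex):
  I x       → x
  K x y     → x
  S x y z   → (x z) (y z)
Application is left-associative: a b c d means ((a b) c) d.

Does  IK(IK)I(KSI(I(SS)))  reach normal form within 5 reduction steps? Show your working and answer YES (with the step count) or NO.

Answer: YES — reaches normal form K(S(SS)) in 5 ≤ 5 steps

Working:
  start: IK(IK)I(KSI(I(SS)))
  step 1: K(IK)I(KSI(I(SS)))
  step 2: IK(KSI(I(SS)))
  step 3: K(KSI(I(SS)))
  step 4: K(S(I(SS)))
  step 5: K(S(SS))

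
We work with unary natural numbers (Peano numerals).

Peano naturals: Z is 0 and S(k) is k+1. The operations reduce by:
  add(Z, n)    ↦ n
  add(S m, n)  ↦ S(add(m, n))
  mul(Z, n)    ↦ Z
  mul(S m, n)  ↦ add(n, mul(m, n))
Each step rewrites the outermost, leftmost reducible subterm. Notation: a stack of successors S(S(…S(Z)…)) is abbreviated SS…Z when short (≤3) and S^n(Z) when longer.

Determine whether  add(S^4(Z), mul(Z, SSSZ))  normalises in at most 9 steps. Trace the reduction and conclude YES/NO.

  start: add(S^4(Z), mul(Z, SSSZ))
  step 1: S(add(SSSZ, mul(Z, SSSZ)))
  step 2: S(S(add(SSZ, mul(Z, SSSZ))))
  step 3: S(S(S(add(SZ, mul(Z, SSSZ)))))
  step 4: S(S(S(S(add(Z, mul(Z, SSSZ))))))
  step 5: S(S(S(S(mul(Z, SSSZ)))))
  step 6: S^4(Z)

Answer: YES — reaches normal form S^4(Z) in 6 ≤ 9 steps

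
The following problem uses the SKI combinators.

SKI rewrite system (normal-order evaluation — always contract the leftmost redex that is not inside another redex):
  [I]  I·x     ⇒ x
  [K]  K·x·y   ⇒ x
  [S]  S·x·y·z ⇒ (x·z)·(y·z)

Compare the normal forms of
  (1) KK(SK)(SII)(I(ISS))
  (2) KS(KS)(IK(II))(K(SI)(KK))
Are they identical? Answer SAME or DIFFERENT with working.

Term A:
  start: KK(SK)(SII)(I(ISS))
  step 1: K(SII)(I(ISS))
  step 2: SII

Term B:
  start: KS(KS)(IK(II))(K(SI)(KK))
  step 1: S(IK(II))(K(SI)(KK))
  step 2: S(K(II))(K(SI)(KK))
  step 3: S(KI)(K(SI)(KK))
  step 4: S(KI)(SI)

Answer: DIFFERENT — A ⇓ SII, B ⇓ S(KI)(SI)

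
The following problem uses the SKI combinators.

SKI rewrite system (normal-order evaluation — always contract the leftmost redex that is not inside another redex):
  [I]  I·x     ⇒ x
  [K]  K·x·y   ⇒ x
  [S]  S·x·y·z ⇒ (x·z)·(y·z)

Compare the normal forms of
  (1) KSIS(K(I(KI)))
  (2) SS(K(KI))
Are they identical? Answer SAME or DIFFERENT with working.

Answer: SAME — A ⇓ SS(K(KI)), B ⇓ SS(K(KI))

Derivation:
Term A:
  start: KSIS(K(I(KI)))
  →1  SS(K(I(KI)))
  →2  SS(K(KI))

Term B:
  start: SS(K(KI))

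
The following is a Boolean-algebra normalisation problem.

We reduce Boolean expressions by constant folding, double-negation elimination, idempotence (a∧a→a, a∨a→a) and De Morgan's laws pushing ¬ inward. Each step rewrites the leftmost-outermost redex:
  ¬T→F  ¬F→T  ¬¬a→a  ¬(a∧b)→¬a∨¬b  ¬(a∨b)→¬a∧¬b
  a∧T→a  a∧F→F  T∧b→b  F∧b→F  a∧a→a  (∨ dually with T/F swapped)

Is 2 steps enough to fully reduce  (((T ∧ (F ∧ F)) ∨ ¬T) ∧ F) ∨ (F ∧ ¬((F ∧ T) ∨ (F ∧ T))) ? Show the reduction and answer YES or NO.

Answer: NO — after 2 steps the term is F ∧ ¬((F ∧ T) ∨ (F ∧ T)), not yet normal

Working:
  start: (((T ∧ (F ∧ F)) ∨ ¬T) ∧ F) ∨ (F ∧ ¬((F ∧ T) ∨ (F ∧ T)))
  step 1: F ∨ (F ∧ ¬((F ∧ T) ∨ (F ∧ T)))
  step 2: F ∧ ¬((F ∧ T) ∨ (F ∧ T))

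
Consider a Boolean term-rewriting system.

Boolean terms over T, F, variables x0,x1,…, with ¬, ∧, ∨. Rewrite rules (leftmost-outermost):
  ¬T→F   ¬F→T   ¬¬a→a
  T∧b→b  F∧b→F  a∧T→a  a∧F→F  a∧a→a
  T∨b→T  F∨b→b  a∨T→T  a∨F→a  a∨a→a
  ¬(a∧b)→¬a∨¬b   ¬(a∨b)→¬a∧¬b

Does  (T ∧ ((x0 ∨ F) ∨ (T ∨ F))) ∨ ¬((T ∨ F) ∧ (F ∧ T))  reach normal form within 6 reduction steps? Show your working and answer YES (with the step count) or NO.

  start: (T ∧ ((x0 ∨ F) ∨ (T ∨ F))) ∨ ¬((T ∨ F) ∧ (F ∧ T))
  step 1: ((x0 ∨ F) ∨ (T ∨ F)) ∨ ¬((T ∨ F) ∧ (F ∧ T))
  step 2: (x0 ∨ (T ∨ F)) ∨ ¬((T ∨ F) ∧ (F ∧ T))
  step 3: (x0 ∨ T) ∨ ¬((T ∨ F) ∧ (F ∧ T))
  step 4: T ∨ ¬((T ∨ F) ∧ (F ∧ T))
  step 5: T

Answer: YES — reaches normal form T in 5 ≤ 6 steps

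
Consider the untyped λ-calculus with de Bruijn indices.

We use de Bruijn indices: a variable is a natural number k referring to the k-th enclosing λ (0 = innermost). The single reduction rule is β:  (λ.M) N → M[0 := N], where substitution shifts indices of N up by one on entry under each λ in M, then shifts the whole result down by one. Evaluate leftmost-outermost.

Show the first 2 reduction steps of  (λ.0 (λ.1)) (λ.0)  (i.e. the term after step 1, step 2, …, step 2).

  start: (λ.0 (λ.1)) (λ.0)
  step 1: (λ.0) (λ.λ.0)
  step 2: λ.λ.0

Answer: after 2 steps: λ.λ.0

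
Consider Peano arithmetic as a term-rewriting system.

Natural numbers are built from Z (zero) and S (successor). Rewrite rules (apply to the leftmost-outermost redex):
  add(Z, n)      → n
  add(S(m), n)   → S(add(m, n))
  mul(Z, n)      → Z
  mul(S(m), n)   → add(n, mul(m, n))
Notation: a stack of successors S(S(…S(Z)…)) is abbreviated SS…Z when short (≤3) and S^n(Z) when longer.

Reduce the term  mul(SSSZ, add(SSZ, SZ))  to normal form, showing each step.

Answer: normal form = S^9(Z)  (in 25 steps)

Reduction:
  start: mul(SSSZ, add(SSZ, SZ))
  →1  add(add(SSZ, SZ), mul(SSZ, add(SSZ, SZ)))
  →2  add(S(add(SZ, SZ)), mul(SSZ, add(SSZ, SZ)))
  →3  S(add(add(SZ, SZ), mul(SSZ, add(SSZ, SZ))))
  →4  S(add(S(add(Z, SZ)), mul(SSZ, add(SSZ, SZ))))
  →5  S(S(add(add(Z, SZ), mul(SSZ, add(SSZ, SZ)))))
  →6  S(S(add(SZ, mul(SSZ, add(SSZ, SZ)))))
  →7  S(S(S(add(Z, mul(SSZ, add(SSZ, SZ))))))
  →8  S(S(S(mul(SSZ, add(SSZ, SZ)))))
  →9  S(S(S(add(add(SSZ, SZ), mul(SZ, add(SSZ, SZ))))))
  →10  S(S(S(add(S(add(SZ, SZ)), mul(SZ, add(SSZ, SZ))))))
  →11  S(S(S(S(add(add(SZ, SZ), mul(SZ, add(SSZ, SZ)))))))
  →12  S(S(S(S(add(S(add(Z, SZ)), mul(SZ, add(SSZ, SZ)))))))
  →13  S(S(S(S(S(add(add(Z, SZ), mul(SZ, add(SSZ, SZ))))))))
  →14  S(S(S(S(S(add(SZ, mul(SZ, add(SSZ, SZ))))))))
  →15  S(S(S(S(S(S(add(Z, mul(SZ, add(SSZ, SZ)))))))))
  →16  S(S(S(S(S(S(mul(SZ, add(SSZ, SZ))))))))
  →17  S(S(S(S(S(S(add(add(SSZ, SZ), mul(Z, add(SSZ, SZ)))))))))
  →18  S(S(S(S(S(S(add(S(add(SZ, SZ)), mul(Z, add(SSZ, SZ)))))))))
  →19  S(S(S(S(S(S(S(add(add(SZ, SZ), mul(Z, add(SSZ, SZ))))))))))
  →20  S(S(S(S(S(S(S(add(S(add(Z, SZ)), mul(Z, add(SSZ, SZ))))))))))
  →21  S(S(S(S(S(S(S(S(add(add(Z, SZ), mul(Z, add(SSZ, SZ)))))))))))
  →22  S(S(S(S(S(S(S(S(add(SZ, mul(Z, add(SSZ, SZ)))))))))))
  →23  S(S(S(S(S(S(S(S(S(add(Z, mul(Z, add(SSZ, SZ))))))))))))
  →24  S(S(S(S(S(S(S(S(S(mul(Z, add(SSZ, SZ)))))))))))
  →25  S^9(Z)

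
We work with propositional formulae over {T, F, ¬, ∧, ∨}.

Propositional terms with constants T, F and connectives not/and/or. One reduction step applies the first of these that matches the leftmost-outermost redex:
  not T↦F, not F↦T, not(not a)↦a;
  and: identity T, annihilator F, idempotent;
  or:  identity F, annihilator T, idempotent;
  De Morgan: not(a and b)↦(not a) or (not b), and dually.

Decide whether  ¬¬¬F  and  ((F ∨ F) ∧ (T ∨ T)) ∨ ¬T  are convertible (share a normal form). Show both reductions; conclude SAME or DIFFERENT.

Answer: DIFFERENT — A ⇓ T, B ⇓ F

Reduction:
Term A:
  start: ¬¬¬F
  step 1: ¬F
  step 2: T

Term B:
  start: ((F ∨ F) ∧ (T ∨ T)) ∨ ¬T
  step 1: (F ∧ (T ∨ T)) ∨ ¬T
  step 2: F ∨ ¬T
  step 3: ¬T
  step 4: F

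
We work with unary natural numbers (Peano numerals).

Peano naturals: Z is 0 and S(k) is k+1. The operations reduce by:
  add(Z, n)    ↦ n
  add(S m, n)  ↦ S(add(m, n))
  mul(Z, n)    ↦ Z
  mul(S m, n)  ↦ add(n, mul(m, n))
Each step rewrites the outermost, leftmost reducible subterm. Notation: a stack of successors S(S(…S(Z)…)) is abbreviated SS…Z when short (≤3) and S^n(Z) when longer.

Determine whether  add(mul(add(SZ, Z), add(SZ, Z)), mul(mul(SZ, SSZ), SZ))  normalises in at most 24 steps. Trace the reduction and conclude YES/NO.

  start: add(mul(add(SZ, Z), add(SZ, Z)), mul(mul(SZ, SSZ), SZ))
  [1] add(mul(S(add(Z, Z)), add(SZ, Z)), mul(mul(SZ, SSZ), SZ))
  [2] add(add(add(SZ, Z), mul(add(Z, Z), add(SZ, Z))), mul(mul(SZ, SSZ), SZ))
  [3] add(add(S(add(Z, Z)), mul(add(Z, Z), add(SZ, Z))), mul(mul(SZ, SSZ), SZ))
  [4] add(S(add(add(Z, Z), mul(add(Z, Z), add(SZ, Z)))), mul(mul(SZ, SSZ), SZ))
  [5] S(add(add(add(Z, Z), mul(add(Z, Z), add(SZ, Z))), mul(mul(SZ, SSZ), SZ)))
  [6] S(add(add(Z, mul(add(Z, Z), add(SZ, Z))), mul(mul(SZ, SSZ), SZ)))
  [7] S(add(mul(add(Z, Z), add(SZ, Z)), mul(mul(SZ, SSZ), SZ)))
  [8] S(add(mul(Z, add(SZ, Z)), mul(mul(SZ, SSZ), SZ)))
  [9] S(add(Z, mul(mul(SZ, SSZ), SZ)))
  [10] S(mul(mul(SZ, SSZ), SZ))
  [11] S(mul(add(SSZ, mul(Z, SSZ)), SZ))
  [12] S(mul(S(add(SZ, mul(Z, SSZ))), SZ))
  [13] S(add(SZ, mul(add(SZ, mul(Z, SSZ)), SZ)))
  [14] S(S(add(Z, mul(add(SZ, mul(Z, SSZ)), SZ))))
  [15] S(S(mul(add(SZ, mul(Z, SSZ)), SZ)))
  [16] S(S(mul(S(add(Z, mul(Z, SSZ))), SZ)))
  [17] S(S(add(SZ, mul(add(Z, mul(Z, SSZ)), SZ))))
  [18] S(S(S(add(Z, mul(add(Z, mul(Z, SSZ)), SZ)))))
  [19] S(S(S(mul(add(Z, mul(Z, SSZ)), SZ))))
  [20] S(S(S(mul(mul(Z, SSZ), SZ))))
  [21] S(S(S(mul(Z, SZ))))
  [22] SSSZ

Answer: YES — reaches normal form SSSZ in 22 ≤ 24 steps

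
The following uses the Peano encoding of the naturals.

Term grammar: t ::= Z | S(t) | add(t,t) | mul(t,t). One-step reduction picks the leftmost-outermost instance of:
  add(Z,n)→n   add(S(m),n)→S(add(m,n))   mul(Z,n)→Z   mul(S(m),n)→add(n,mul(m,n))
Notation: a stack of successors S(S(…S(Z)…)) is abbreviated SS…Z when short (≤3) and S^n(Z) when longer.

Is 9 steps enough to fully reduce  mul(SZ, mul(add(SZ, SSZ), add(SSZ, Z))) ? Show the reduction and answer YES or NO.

  start: mul(SZ, mul(add(SZ, SSZ), add(SSZ, Z)))
  step 1: add(mul(add(SZ, SSZ), add(SSZ, Z)), mul(Z, mul(add(SZ, SSZ), add(SSZ, Z))))
  step 2: add(mul(S(add(Z, SSZ)), add(SSZ, Z)), mul(Z, mul(add(SZ, SSZ), add(SSZ, Z))))
  step 3: add(add(add(SSZ, Z), mul(add(Z, SSZ), add(SSZ, Z))), mul(Z, mul(add(SZ, SSZ), add(SSZ, Z))))
  step 4: add(add(S(add(SZ, Z)), mul(add(Z, SSZ), add(SSZ, Z))), mul(Z, mul(add(SZ, SSZ), add(SSZ, Z))))
  step 5: add(S(add(add(SZ, Z), mul(add(Z, SSZ), add(SSZ, Z)))), mul(Z, mul(add(SZ, SSZ), add(SSZ, Z))))
  step 6: S(add(add(add(SZ, Z), mul(add(Z, SSZ), add(SSZ, Z))), mul(Z, mul(add(SZ, SSZ), add(SSZ, Z)))))
  step 7: S(add(add(S(add(Z, Z)), mul(add(Z, SSZ), add(SSZ, Z))), mul(Z, mul(add(SZ, SSZ), add(SSZ, Z)))))
  step 8: S(add(S(add(add(Z, Z), mul(add(Z, SSZ), add(SSZ, Z)))), mul(Z, mul(add(SZ, SSZ), add(SSZ, Z)))))
  step 9: S(S(add(add(add(Z, Z), mul(add(Z, SSZ), add(SSZ, Z))), mul(Z, mul(add(SZ, SSZ), add(SSZ, Z))))))

Answer: NO — after 9 steps the term is S(S(add(add(add(Z, Z), mul(add(Z, SSZ), add(SSZ, Z))), mul(Z, mul(add(SZ, SSZ), add(SSZ, Z)))))), not yet normal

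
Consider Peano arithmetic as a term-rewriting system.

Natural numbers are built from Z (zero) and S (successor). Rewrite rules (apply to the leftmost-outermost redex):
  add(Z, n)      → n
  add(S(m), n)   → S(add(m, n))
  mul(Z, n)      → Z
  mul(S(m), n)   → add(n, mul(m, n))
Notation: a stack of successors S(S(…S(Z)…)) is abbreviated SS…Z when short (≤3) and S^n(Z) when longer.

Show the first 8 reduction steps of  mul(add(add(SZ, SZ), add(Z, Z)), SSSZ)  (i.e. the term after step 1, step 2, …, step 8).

Answer: after 8 steps: S(S(S(mul(add(SZ, add(Z, Z)), SSSZ))))

Reduction:
  start: mul(add(add(SZ, SZ), add(Z, Z)), SSSZ)
  step 1: mul(add(S(add(Z, SZ)), add(Z, Z)), SSSZ)
  step 2: mul(S(add(add(Z, SZ), add(Z, Z))), SSSZ)
  step 3: add(SSSZ, mul(add(add(Z, SZ), add(Z, Z)), SSSZ))
  step 4: S(add(SSZ, mul(add(add(Z, SZ), add(Z, Z)), SSSZ)))
  step 5: S(S(add(SZ, mul(add(add(Z, SZ), add(Z, Z)), SSSZ))))
  step 6: S(S(S(add(Z, mul(add(add(Z, SZ), add(Z, Z)), SSSZ)))))
  step 7: S(S(S(mul(add(add(Z, SZ), add(Z, Z)), SSSZ))))
  step 8: S(S(S(mul(add(SZ, add(Z, Z)), SSSZ))))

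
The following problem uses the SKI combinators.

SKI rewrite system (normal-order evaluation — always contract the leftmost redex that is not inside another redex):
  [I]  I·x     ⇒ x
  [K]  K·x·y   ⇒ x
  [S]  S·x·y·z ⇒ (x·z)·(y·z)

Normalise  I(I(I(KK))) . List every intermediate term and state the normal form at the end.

  start: I(I(I(KK)))
  step 1: I(I(KK))
  step 2: I(KK)
  step 3: KK

Answer: normal form = KK  (in 3 steps)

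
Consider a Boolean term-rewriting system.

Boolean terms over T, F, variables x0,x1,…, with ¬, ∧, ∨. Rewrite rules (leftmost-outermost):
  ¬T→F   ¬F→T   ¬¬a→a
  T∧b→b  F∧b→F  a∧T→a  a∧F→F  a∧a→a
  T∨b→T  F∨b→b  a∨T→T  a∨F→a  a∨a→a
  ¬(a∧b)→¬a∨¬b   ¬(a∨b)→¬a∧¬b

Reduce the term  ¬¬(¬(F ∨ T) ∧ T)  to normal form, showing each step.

  start: ¬¬(¬(F ∨ T) ∧ T)
  →1  ¬(F ∨ T) ∧ T
  →2  ¬(F ∨ T)
  →3  ¬F ∧ ¬T
  →4  T ∧ ¬T
  →5  ¬T
  →6  F

Answer: normal form = F  (in 6 steps)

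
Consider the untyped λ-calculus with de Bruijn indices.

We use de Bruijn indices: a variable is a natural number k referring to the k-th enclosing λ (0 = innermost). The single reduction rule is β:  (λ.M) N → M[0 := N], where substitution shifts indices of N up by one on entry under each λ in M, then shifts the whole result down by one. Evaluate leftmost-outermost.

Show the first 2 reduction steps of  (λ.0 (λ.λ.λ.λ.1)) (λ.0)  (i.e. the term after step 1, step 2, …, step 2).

Answer: after 2 steps: λ.λ.λ.λ.1

Reduction:
  start: (λ.0 (λ.λ.λ.λ.1)) (λ.0)
  →1  (λ.0) (λ.λ.λ.λ.1)
  →2  λ.λ.λ.λ.1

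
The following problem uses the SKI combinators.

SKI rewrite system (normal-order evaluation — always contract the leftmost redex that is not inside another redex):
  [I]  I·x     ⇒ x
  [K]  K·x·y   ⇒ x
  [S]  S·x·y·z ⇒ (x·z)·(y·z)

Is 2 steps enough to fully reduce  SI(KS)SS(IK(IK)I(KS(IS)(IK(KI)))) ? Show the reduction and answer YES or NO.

  start: SI(KS)SS(IK(IK)I(KS(IS)(IK(KI))))
  step 1: IS(KSS)S(IK(IK)I(KS(IS)(IK(KI))))
  step 2: S(KSS)S(IK(IK)I(KS(IS)(IK(KI))))

Answer: NO — after 2 steps the term is S(KSS)S(IK(IK)I(KS(IS)(IK(KI)))), not yet normal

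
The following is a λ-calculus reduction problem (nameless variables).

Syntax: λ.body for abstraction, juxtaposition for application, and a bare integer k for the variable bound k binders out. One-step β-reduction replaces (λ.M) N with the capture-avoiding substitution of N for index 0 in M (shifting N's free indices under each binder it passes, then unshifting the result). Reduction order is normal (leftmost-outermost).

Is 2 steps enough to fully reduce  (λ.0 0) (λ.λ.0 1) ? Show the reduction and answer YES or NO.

  start: (λ.0 0) (λ.λ.0 1)
  [1] (λ.λ.0 1) (λ.λ.0 1)
  [2] λ.0 (λ.λ.0 1)

Answer: YES — reaches normal form λ.0 (λ.λ.0 1) in 2 ≤ 2 steps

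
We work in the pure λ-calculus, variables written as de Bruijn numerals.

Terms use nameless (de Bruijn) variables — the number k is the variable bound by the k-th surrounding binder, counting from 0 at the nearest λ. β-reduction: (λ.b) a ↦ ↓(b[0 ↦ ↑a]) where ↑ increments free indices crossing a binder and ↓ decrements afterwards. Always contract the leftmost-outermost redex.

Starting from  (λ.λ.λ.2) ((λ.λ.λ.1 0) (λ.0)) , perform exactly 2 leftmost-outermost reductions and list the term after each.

  start: (λ.λ.λ.2) ((λ.λ.λ.1 0) (λ.0))
  →1  λ.λ.(λ.λ.λ.1 0) (λ.0)
  →2  λ.λ.λ.λ.1 0

Answer: after 2 steps: λ.λ.λ.λ.1 0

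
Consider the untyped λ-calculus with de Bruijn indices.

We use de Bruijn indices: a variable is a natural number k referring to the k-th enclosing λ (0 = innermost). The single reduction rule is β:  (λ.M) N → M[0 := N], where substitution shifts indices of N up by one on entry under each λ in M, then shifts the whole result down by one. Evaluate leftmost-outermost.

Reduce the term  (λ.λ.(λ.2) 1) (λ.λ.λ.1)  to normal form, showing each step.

Answer: normal form = λ.λ.λ.λ.1  (in 2 steps)

Reduction:
  start: (λ.λ.(λ.2) 1) (λ.λ.λ.1)
  →1  λ.(λ.λ.λ.λ.1) (λ.λ.λ.1)
  →2  λ.λ.λ.λ.1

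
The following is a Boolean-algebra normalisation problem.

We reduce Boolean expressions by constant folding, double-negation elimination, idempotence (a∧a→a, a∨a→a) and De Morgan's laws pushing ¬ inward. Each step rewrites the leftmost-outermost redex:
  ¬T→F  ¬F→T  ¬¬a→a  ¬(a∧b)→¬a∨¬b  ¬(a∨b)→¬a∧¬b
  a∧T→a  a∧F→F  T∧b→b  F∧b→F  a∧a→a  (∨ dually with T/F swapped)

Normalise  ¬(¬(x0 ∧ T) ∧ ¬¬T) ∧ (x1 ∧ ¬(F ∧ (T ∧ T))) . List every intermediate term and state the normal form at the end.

  start: ¬(¬(x0 ∧ T) ∧ ¬¬T) ∧ (x1 ∧ ¬(F ∧ (T ∧ T)))
  step 1: (¬¬(x0 ∧ T) ∨ ¬¬¬T) ∧ (x1 ∧ ¬(F ∧ (T ∧ T)))
  step 2: ((x0 ∧ T) ∨ ¬¬¬T) ∧ (x1 ∧ ¬(F ∧ (T ∧ T)))
  step 3: (x0 ∨ ¬¬¬T) ∧ (x1 ∧ ¬(F ∧ (T ∧ T)))
  step 4: (x0 ∨ ¬T) ∧ (x1 ∧ ¬(F ∧ (T ∧ T)))
  step 5: (x0 ∨ F) ∧ (x1 ∧ ¬(F ∧ (T ∧ T)))
  step 6: x0 ∧ (x1 ∧ ¬(F ∧ (T ∧ T)))
  step 7: x0 ∧ (x1 ∧ (¬F ∨ ¬(T ∧ T)))
  step 8: x0 ∧ (x1 ∧ (T ∨ ¬(T ∧ T)))
  step 9: x0 ∧ (x1 ∧ T)
  step 10: x0 ∧ x1

Answer: normal form = x0 ∧ x1  (in 10 steps)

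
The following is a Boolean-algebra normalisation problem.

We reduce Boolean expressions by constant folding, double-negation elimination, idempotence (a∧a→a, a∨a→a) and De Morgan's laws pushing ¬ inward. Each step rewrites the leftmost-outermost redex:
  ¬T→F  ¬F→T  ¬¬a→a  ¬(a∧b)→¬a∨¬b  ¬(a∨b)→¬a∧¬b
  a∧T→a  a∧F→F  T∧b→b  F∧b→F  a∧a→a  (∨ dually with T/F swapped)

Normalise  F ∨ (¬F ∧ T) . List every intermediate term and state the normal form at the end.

  start: F ∨ (¬F ∧ T)
  [1] ¬F ∧ T
  [2] ¬F
  [3] T

Answer: normal form = T  (in 3 steps)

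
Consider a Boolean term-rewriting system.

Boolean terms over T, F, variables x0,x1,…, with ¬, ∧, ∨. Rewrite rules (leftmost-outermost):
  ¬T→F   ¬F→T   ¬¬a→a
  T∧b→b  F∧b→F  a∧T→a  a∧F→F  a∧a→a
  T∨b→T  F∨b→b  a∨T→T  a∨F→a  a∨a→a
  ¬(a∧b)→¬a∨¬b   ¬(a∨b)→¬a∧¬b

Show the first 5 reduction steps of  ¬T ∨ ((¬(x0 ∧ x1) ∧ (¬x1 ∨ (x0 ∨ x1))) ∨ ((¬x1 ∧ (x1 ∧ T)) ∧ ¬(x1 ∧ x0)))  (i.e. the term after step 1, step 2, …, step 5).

Answer: after 5 steps: ((¬x0 ∨ ¬x1) ∧ (¬x1 ∨ (x0 ∨ x1))) ∨ ((¬x1 ∧ x1) ∧ (¬x1 ∨ ¬x0))

Working:
  start: ¬T ∨ ((¬(x0 ∧ x1) ∧ (¬x1 ∨ (x0 ∨ x1))) ∨ ((¬x1 ∧ (x1 ∧ T)) ∧ ¬(x1 ∧ x0)))
  →1  F ∨ ((¬(x0 ∧ x1) ∧ (¬x1 ∨ (x0 ∨ x1))) ∨ ((¬x1 ∧ (x1 ∧ T)) ∧ ¬(x1 ∧ x0)))
  →2  (¬(x0 ∧ x1) ∧ (¬x1 ∨ (x0 ∨ x1))) ∨ ((¬x1 ∧ (x1 ∧ T)) ∧ ¬(x1 ∧ x0))
  →3  ((¬x0 ∨ ¬x1) ∧ (¬x1 ∨ (x0 ∨ x1))) ∨ ((¬x1 ∧ (x1 ∧ T)) ∧ ¬(x1 ∧ x0))
  →4  ((¬x0 ∨ ¬x1) ∧ (¬x1 ∨ (x0 ∨ x1))) ∨ ((¬x1 ∧ x1) ∧ ¬(x1 ∧ x0))
  →5  ((¬x0 ∨ ¬x1) ∧ (¬x1 ∨ (x0 ∨ x1))) ∨ ((¬x1 ∧ x1) ∧ (¬x1 ∨ ¬x0))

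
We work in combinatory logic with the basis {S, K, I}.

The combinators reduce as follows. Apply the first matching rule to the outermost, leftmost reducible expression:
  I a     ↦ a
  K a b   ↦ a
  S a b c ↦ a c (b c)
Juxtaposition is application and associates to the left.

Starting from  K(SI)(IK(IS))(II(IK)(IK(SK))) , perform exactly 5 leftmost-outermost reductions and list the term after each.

Answer: after 5 steps: SI(K(K(SK)))

Derivation:
  start: K(SI)(IK(IS))(II(IK)(IK(SK)))
  step 1: SI(II(IK)(IK(SK)))
  step 2: SI(I(IK)(IK(SK)))
  step 3: SI(IK(IK(SK)))
  step 4: SI(K(IK(SK)))
  step 5: SI(K(K(SK)))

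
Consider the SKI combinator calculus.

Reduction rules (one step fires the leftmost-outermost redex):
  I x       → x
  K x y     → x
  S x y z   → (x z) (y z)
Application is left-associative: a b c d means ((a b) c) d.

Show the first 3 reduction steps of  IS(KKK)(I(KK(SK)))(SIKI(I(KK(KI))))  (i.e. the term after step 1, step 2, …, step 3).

Answer: after 3 steps: K(SIKI(I(KK(KI))))(I(KK(SK))(SIKI(I(KK(KI)))))

Derivation:
  start: IS(KKK)(I(KK(SK)))(SIKI(I(KK(KI))))
  →1  S(KKK)(I(KK(SK)))(SIKI(I(KK(KI))))
  →2  KKK(SIKI(I(KK(KI))))(I(KK(SK))(SIKI(I(KK(KI)))))
  →3  K(SIKI(I(KK(KI))))(I(KK(SK))(SIKI(I(KK(KI)))))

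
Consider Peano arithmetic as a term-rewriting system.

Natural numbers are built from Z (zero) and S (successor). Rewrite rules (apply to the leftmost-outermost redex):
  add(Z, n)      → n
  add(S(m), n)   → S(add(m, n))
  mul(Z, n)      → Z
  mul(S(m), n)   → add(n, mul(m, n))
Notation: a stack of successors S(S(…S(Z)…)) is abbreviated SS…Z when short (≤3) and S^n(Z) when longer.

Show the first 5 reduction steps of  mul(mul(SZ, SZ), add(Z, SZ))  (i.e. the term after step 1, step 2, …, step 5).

  start: mul(mul(SZ, SZ), add(Z, SZ))
  step 1: mul(add(SZ, mul(Z, SZ)), add(Z, SZ))
  step 2: mul(S(add(Z, mul(Z, SZ))), add(Z, SZ))
  step 3: add(add(Z, SZ), mul(add(Z, mul(Z, SZ)), add(Z, SZ)))
  step 4: add(SZ, mul(add(Z, mul(Z, SZ)), add(Z, SZ)))
  step 5: S(add(Z, mul(add(Z, mul(Z, SZ)), add(Z, SZ))))

Answer: after 5 steps: S(add(Z, mul(add(Z, mul(Z, SZ)), add(Z, SZ))))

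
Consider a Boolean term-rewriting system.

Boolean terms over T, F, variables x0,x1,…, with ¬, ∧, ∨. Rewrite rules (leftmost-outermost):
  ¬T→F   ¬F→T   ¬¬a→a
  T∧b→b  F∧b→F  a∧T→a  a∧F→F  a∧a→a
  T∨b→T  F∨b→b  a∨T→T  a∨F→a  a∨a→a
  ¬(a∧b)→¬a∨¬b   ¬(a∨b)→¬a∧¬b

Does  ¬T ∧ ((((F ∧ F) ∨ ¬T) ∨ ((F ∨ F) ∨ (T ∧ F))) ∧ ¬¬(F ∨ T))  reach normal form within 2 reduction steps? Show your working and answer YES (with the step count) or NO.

  start: ¬T ∧ ((((F ∧ F) ∨ ¬T) ∨ ((F ∨ F) ∨ (T ∧ F))) ∧ ¬¬(F ∨ T))
  [1] F ∧ ((((F ∧ F) ∨ ¬T) ∨ ((F ∨ F) ∨ (T ∧ F))) ∧ ¬¬(F ∨ T))
  [2] F

Answer: YES — reaches normal form F in 2 ≤ 2 steps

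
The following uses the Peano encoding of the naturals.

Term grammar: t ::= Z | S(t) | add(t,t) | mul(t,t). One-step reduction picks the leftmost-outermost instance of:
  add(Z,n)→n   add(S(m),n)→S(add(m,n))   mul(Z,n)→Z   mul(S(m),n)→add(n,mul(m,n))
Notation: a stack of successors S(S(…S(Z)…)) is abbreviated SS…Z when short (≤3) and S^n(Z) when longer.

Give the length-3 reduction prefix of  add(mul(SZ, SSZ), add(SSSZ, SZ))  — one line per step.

  start: add(mul(SZ, SSZ), add(SSSZ, SZ))
  [1] add(add(SSZ, mul(Z, SSZ)), add(SSSZ, SZ))
  [2] add(S(add(SZ, mul(Z, SSZ))), add(SSSZ, SZ))
  [3] S(add(add(SZ, mul(Z, SSZ)), add(SSSZ, SZ)))

Answer: after 3 steps: S(add(add(SZ, mul(Z, SSZ)), add(SSSZ, SZ)))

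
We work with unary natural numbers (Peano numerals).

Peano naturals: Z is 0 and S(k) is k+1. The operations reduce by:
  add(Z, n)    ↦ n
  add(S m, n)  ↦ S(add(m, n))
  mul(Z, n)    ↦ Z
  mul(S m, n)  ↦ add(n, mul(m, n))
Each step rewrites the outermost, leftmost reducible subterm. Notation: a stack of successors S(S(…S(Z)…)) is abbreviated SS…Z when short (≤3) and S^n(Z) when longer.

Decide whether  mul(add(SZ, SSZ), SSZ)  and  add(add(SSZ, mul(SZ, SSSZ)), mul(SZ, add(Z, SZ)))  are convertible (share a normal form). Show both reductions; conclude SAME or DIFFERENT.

Answer: SAME — A ⇓ S^6(Z), B ⇓ S^6(Z)

Reduction:
Term A:
  start: mul(add(SZ, SSZ), SSZ)
  step 1: mul(S(add(Z, SSZ)), SSZ)
  step 2: add(SSZ, mul(add(Z, SSZ), SSZ))
  step 3: S(add(SZ, mul(add(Z, SSZ), SSZ)))
  step 4: S(S(add(Z, mul(add(Z, SSZ), SSZ))))
  step 5: S(S(mul(add(Z, SSZ), SSZ)))
  step 6: S(S(mul(SSZ, SSZ)))
  step 7: S(S(add(SSZ, mul(SZ, SSZ))))
  step 8: S(S(S(add(SZ, mul(SZ, SSZ)))))
  step 9: S(S(S(S(add(Z, mul(SZ, SSZ))))))
  step 10: S(S(S(S(mul(SZ, SSZ)))))
  step 11: S(S(S(S(add(SSZ, mul(Z, SSZ))))))
  step 12: S(S(S(S(S(add(SZ, mul(Z, SSZ)))))))
  step 13: S(S(S(S(S(S(add(Z, mul(Z, SSZ))))))))
  step 14: S(S(S(S(S(S(mul(Z, SSZ)))))))
  step 15: S^6(Z)

Term B:
  start: add(add(SSZ, mul(SZ, SSSZ)), mul(SZ, add(Z, SZ)))
  step 1: add(S(add(SZ, mul(SZ, SSSZ))), mul(SZ, add(Z, SZ)))
  step 2: S(add(add(SZ, mul(SZ, SSSZ)), mul(SZ, add(Z, SZ))))
  step 3: S(add(S(add(Z, mul(SZ, SSSZ))), mul(SZ, add(Z, SZ))))
  step 4: S(S(add(add(Z, mul(SZ, SSSZ)), mul(SZ, add(Z, SZ)))))
  step 5: S(S(add(mul(SZ, SSSZ), mul(SZ, add(Z, SZ)))))
  step 6: S(S(add(add(SSSZ, mul(Z, SSSZ)), mul(SZ, add(Z, SZ)))))
  step 7: S(S(add(S(add(SSZ, mul(Z, SSSZ))), mul(SZ, add(Z, SZ)))))
  step 8: S(S(S(add(add(SSZ, mul(Z, SSSZ)), mul(SZ, add(Z, SZ))))))
  step 9: S(S(S(add(S(add(SZ, mul(Z, SSSZ))), mul(SZ, add(Z, SZ))))))
  step 10: S(S(S(S(add(add(SZ, mul(Z, SSSZ)), mul(SZ, add(Z, SZ)))))))
  step 11: S(S(S(S(add(S(add(Z, mul(Z, SSSZ))), mul(SZ, add(Z, SZ)))))))
  step 12: S(S(S(S(S(add(add(Z, mul(Z, SSSZ)), mul(SZ, add(Z, SZ))))))))
  step 13: S(S(S(S(S(add(mul(Z, SSSZ), mul(SZ, add(Z, SZ))))))))
  step 14: S(S(S(S(S(add(Z, mul(SZ, add(Z, SZ))))))))
  step 15: S(S(S(S(S(mul(SZ, add(Z, SZ)))))))
  step 16: S(S(S(S(S(add(add(Z, SZ), mul(Z, add(Z, SZ))))))))
  step 17: S(S(S(S(S(add(SZ, mul(Z, add(Z, SZ))))))))
  step 18: S(S(S(S(S(S(add(Z, mul(Z, add(Z, SZ)))))))))
  step 19: S(S(S(S(S(S(mul(Z, add(Z, SZ))))))))
  step 20: S^6(Z)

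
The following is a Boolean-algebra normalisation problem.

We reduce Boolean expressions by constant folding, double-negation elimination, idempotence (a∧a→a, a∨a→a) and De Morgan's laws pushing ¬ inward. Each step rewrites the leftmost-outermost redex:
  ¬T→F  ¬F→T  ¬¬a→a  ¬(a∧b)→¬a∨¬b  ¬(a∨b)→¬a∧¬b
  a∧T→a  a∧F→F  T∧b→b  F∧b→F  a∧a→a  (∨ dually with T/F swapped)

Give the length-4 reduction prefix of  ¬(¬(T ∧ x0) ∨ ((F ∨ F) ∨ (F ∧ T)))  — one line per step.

Answer: after 4 steps: x0 ∧ (¬(F ∨ F) ∧ ¬(F ∧ T))

Working:
  start: ¬(¬(T ∧ x0) ∨ ((F ∨ F) ∨ (F ∧ T)))
  [1] ¬¬(T ∧ x0) ∧ ¬((F ∨ F) ∨ (F ∧ T))
  [2] (T ∧ x0) ∧ ¬((F ∨ F) ∨ (F ∧ T))
  [3] x0 ∧ ¬((F ∨ F) ∨ (F ∧ T))
  [4] x0 ∧ (¬(F ∨ F) ∧ ¬(F ∧ T))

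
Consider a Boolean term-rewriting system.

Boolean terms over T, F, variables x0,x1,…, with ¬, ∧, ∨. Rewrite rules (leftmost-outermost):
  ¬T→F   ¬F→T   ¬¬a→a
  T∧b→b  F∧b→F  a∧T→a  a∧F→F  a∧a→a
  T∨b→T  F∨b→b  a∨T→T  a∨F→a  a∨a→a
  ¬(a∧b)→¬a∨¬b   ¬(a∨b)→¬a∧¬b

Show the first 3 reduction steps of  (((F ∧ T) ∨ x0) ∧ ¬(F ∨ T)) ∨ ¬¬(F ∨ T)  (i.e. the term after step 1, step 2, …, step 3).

  start: (((F ∧ T) ∨ x0) ∧ ¬(F ∨ T)) ∨ ¬¬(F ∨ T)
  step 1: ((F ∨ x0) ∧ ¬(F ∨ T)) ∨ ¬¬(F ∨ T)
  step 2: (x0 ∧ ¬(F ∨ T)) ∨ ¬¬(F ∨ T)
  step 3: (x0 ∧ (¬F ∧ ¬T)) ∨ ¬¬(F ∨ T)

Answer: after 3 steps: (x0 ∧ (¬F ∧ ¬T)) ∨ ¬¬(F ∨ T)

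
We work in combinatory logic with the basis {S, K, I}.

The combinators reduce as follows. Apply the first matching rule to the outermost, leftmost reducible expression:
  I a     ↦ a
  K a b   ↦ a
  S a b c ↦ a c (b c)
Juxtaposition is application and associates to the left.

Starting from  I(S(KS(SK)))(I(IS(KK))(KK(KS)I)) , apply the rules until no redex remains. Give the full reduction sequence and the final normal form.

  start: I(S(KS(SK)))(I(IS(KK))(KK(KS)I))
  step 1: S(KS(SK))(I(IS(KK))(KK(KS)I))
  step 2: SS(I(IS(KK))(KK(KS)I))
  step 3: SS(IS(KK)(KK(KS)I))
  step 4: SS(S(KK)(KK(KS)I))
  step 5: SS(S(KK)(KI))

Answer: normal form = SS(S(KK)(KI))  (in 5 steps)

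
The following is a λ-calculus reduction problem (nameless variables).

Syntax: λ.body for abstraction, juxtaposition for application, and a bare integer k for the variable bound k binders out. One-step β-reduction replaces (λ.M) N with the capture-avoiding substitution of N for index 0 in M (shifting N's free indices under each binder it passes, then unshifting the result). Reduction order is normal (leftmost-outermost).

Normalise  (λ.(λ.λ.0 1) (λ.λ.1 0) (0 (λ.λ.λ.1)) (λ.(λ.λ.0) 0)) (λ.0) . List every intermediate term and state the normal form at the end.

Answer: normal form = λ.λ.λ.0  (in 7 steps)

Reduction:
  start: (λ.(λ.λ.0 1) (λ.λ.1 0) (0 (λ.λ.λ.1)) (λ.(λ.λ.0) 0)) (λ.0)
  step 1: (λ.λ.0 1) (λ.λ.1 0) ((λ.0) (λ.λ.λ.1)) (λ.(λ.λ.0) 0)
  step 2: (λ.0 (λ.λ.1 0)) ((λ.0) (λ.λ.λ.1)) (λ.(λ.λ.0) 0)
  step 3: (λ.0) (λ.λ.λ.1) (λ.λ.1 0) (λ.(λ.λ.0) 0)
  step 4: (λ.λ.λ.1) (λ.λ.1 0) (λ.(λ.λ.0) 0)
  step 5: (λ.λ.1) (λ.(λ.λ.0) 0)
  step 6: λ.λ.(λ.λ.0) 0
  step 7: λ.λ.λ.0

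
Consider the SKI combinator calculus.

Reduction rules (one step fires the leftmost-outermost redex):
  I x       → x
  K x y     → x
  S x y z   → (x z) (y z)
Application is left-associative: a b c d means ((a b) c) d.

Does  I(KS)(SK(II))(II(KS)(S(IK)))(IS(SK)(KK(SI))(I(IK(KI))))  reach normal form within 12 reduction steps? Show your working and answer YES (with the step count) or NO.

Answer: YES — reaches normal form SS(K(K(KI))) in 12 ≤ 12 steps

Working:
  start: I(KS)(SK(II))(II(KS)(S(IK)))(IS(SK)(KK(SI))(I(IK(KI))))
  [1] KS(SK(II))(II(KS)(S(IK)))(IS(SK)(KK(SI))(I(IK(KI))))
  [2] S(II(KS)(S(IK)))(IS(SK)(KK(SI))(I(IK(KI))))
  [3] S(I(KS)(S(IK)))(IS(SK)(KK(SI))(I(IK(KI))))
  [4] S(KS(S(IK)))(IS(SK)(KK(SI))(I(IK(KI))))
  [5] SS(IS(SK)(KK(SI))(I(IK(KI))))
  [6] SS(S(SK)(KK(SI))(I(IK(KI))))
  [7] SS(SK(I(IK(KI)))(KK(SI)(I(IK(KI)))))
  [8] SS(K(KK(SI)(I(IK(KI))))(I(IK(KI))(KK(SI)(I(IK(KI))))))
  [9] SS(KK(SI)(I(IK(KI))))
  [10] SS(K(I(IK(KI))))
  [11] SS(K(IK(KI)))
  [12] SS(K(K(KI)))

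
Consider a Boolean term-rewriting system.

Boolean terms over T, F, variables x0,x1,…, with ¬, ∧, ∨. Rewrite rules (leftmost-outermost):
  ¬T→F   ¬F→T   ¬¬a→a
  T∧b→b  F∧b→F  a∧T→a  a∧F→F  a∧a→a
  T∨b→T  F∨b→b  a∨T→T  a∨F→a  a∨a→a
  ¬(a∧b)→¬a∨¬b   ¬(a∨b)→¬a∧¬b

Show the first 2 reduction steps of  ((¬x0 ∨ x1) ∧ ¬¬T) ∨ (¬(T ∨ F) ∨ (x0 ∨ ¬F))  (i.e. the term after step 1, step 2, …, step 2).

  start: ((¬x0 ∨ x1) ∧ ¬¬T) ∨ (¬(T ∨ F) ∨ (x0 ∨ ¬F))
  →1  ((¬x0 ∨ x1) ∧ T) ∨ (¬(T ∨ F) ∨ (x0 ∨ ¬F))
  →2  (¬x0 ∨ x1) ∨ (¬(T ∨ F) ∨ (x0 ∨ ¬F))

Answer: after 2 steps: (¬x0 ∨ x1) ∨ (¬(T ∨ F) ∨ (x0 ∨ ¬F))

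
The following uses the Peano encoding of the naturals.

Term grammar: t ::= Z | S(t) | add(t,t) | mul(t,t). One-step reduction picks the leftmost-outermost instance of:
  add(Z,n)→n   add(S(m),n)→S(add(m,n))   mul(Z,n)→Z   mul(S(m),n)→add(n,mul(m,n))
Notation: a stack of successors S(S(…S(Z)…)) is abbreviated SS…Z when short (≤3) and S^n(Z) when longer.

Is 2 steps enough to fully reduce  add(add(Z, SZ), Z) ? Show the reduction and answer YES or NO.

  start: add(add(Z, SZ), Z)
  [1] add(SZ, Z)
  [2] S(add(Z, Z))

Answer: NO — after 2 steps the term is S(add(Z, Z)), not yet normal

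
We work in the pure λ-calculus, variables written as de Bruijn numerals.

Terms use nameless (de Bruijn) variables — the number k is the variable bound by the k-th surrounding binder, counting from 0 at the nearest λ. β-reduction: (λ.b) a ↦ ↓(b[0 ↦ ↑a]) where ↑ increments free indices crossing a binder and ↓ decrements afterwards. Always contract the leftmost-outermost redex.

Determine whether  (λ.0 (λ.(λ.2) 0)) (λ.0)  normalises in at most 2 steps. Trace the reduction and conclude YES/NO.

Answer: NO — after 2 steps the term is λ.(λ.λ.0) 0, not yet normal

Working:
  start: (λ.0 (λ.(λ.2) 0)) (λ.0)
  →1  (λ.0) (λ.(λ.λ.0) 0)
  →2  λ.(λ.λ.0) 0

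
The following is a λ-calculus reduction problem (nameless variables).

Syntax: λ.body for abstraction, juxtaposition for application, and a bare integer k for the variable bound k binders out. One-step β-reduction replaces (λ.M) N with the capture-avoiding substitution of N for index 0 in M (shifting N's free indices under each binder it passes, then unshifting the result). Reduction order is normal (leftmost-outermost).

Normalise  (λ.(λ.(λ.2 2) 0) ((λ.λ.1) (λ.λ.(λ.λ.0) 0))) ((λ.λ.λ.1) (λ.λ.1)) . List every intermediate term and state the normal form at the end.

  start: (λ.(λ.(λ.2 2) 0) ((λ.λ.1) (λ.λ.(λ.λ.0) 0))) ((λ.λ.λ.1) (λ.λ.1))
  step 1: (λ.(λ.(λ.λ.λ.1) (λ.λ.1) ((λ.λ.λ.1) (λ.λ.1))) 0) ((λ.λ.1) (λ.λ.(λ.λ.0) 0))
  step 2: (λ.(λ.λ.λ.1) (λ.λ.1) ((λ.λ.λ.1) (λ.λ.1))) ((λ.λ.1) (λ.λ.(λ.λ.0) 0))
  step 3: (λ.λ.λ.1) (λ.λ.1) ((λ.λ.λ.1) (λ.λ.1))
  step 4: (λ.λ.1) ((λ.λ.λ.1) (λ.λ.1))
  step 5: λ.(λ.λ.λ.1) (λ.λ.1)
  step 6: λ.λ.λ.1

Answer: normal form = λ.λ.λ.1  (in 6 steps)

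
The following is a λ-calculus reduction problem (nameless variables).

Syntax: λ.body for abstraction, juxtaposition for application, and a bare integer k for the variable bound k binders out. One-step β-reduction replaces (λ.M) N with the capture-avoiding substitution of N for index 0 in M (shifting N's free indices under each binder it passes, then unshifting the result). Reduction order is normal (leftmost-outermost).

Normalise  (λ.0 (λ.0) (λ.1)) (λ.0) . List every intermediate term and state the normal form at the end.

Answer: normal form = λ.λ.0  (in 3 steps)

Reduction:
  start: (λ.0 (λ.0) (λ.1)) (λ.0)
  →1  (λ.0) (λ.0) (λ.λ.0)
  →2  (λ.0) (λ.λ.0)
  →3  λ.λ.0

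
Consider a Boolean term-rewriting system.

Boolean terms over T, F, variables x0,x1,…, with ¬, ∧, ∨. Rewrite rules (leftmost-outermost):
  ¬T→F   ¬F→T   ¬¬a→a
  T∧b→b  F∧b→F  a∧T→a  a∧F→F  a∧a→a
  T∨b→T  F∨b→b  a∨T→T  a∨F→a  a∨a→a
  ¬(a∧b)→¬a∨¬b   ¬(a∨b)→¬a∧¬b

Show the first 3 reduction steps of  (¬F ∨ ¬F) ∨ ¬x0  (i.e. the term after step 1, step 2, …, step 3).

  start: (¬F ∨ ¬F) ∨ ¬x0
  [1] ¬F ∨ ¬x0
  [2] T ∨ ¬x0
  [3] T

Answer: after 3 steps: T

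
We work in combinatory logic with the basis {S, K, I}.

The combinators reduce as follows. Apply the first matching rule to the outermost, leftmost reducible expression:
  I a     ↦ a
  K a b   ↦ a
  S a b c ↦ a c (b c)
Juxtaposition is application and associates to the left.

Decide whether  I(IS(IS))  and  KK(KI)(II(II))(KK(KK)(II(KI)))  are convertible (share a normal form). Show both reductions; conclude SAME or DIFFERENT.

Term A:
  start: I(IS(IS))
  [1] IS(IS)
  [2] S(IS)
  [3] SS

Term B:
  start: KK(KI)(II(II))(KK(KK)(II(KI)))
  [1] K(II(II))(KK(KK)(II(KI)))
  [2] II(II)
  [3] I(II)
  [4] II
  [5] I

Answer: DIFFERENT — A ⇓ SS, B ⇓ I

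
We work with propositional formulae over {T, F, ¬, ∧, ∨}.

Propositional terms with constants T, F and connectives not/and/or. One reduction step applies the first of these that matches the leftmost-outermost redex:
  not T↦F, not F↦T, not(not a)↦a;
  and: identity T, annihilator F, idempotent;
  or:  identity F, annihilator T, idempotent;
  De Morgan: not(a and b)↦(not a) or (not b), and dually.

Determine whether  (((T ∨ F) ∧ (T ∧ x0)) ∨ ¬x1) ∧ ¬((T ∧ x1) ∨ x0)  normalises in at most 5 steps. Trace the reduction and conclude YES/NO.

Answer: NO — after 5 steps the term is (x0 ∨ ¬x1) ∧ ((¬T ∨ ¬x1) ∧ ¬x0), not yet normal

Reduction:
  start: (((T ∨ F) ∧ (T ∧ x0)) ∨ ¬x1) ∧ ¬((T ∧ x1) ∨ x0)
  [1] ((T ∧ (T ∧ x0)) ∨ ¬x1) ∧ ¬((T ∧ x1) ∨ x0)
  [2] ((T ∧ x0) ∨ ¬x1) ∧ ¬((T ∧ x1) ∨ x0)
  [3] (x0 ∨ ¬x1) ∧ ¬((T ∧ x1) ∨ x0)
  [4] (x0 ∨ ¬x1) ∧ (¬(T ∧ x1) ∧ ¬x0)
  [5] (x0 ∨ ¬x1) ∧ ((¬T ∨ ¬x1) ∧ ¬x0)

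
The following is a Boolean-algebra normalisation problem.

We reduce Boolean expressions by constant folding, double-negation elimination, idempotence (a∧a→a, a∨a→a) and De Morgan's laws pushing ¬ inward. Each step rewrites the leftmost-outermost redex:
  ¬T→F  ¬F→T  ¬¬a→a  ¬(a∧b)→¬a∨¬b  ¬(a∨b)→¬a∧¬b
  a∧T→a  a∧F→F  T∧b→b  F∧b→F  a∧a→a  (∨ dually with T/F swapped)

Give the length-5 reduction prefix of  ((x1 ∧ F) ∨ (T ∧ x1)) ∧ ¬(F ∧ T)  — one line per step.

  start: ((x1 ∧ F) ∨ (T ∧ x1)) ∧ ¬(F ∧ T)
  step 1: (F ∨ (T ∧ x1)) ∧ ¬(F ∧ T)
  step 2: (T ∧ x1) ∧ ¬(F ∧ T)
  step 3: x1 ∧ ¬(F ∧ T)
  step 4: x1 ∧ (¬F ∨ ¬T)
  step 5: x1 ∧ (T ∨ ¬T)

Answer: after 5 steps: x1 ∧ (T ∨ ¬T)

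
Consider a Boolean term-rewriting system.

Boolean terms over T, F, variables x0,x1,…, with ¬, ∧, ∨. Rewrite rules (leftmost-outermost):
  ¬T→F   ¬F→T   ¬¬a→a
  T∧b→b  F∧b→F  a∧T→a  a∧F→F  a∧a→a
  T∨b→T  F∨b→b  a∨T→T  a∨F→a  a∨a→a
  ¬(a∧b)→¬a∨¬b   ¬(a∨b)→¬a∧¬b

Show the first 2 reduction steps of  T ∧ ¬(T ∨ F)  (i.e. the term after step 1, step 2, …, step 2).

  start: T ∧ ¬(T ∨ F)
  →1  ¬(T ∨ F)
  →2  ¬T ∧ ¬F

Answer: after 2 steps: ¬T ∧ ¬F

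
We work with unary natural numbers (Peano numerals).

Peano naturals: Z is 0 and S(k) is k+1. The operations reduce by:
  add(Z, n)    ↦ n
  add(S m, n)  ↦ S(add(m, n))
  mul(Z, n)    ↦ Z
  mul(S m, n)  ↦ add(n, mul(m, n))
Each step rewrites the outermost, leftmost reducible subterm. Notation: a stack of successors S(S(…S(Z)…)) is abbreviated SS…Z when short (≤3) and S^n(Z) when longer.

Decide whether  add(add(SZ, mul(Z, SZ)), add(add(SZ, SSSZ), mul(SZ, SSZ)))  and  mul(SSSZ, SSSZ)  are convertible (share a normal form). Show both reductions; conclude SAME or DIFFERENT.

Answer: DIFFERENT — A ⇓ S^7(Z), B ⇓ S^9(Z)

Working:
Term A:
  start: add(add(SZ, mul(Z, SZ)), add(add(SZ, SSSZ), mul(SZ, SSZ)))
  step 1: add(S(add(Z, mul(Z, SZ))), add(add(SZ, SSSZ), mul(SZ, SSZ)))
  step 2: S(add(add(Z, mul(Z, SZ)), add(add(SZ, SSSZ), mul(SZ, SSZ))))
  step 3: S(add(mul(Z, SZ), add(add(SZ, SSSZ), mul(SZ, SSZ))))
  step 4: S(add(Z, add(add(SZ, SSSZ), mul(SZ, SSZ))))
  step 5: S(add(add(SZ, SSSZ), mul(SZ, SSZ)))
  step 6: S(add(S(add(Z, SSSZ)), mul(SZ, SSZ)))
  step 7: S(S(add(add(Z, SSSZ), mul(SZ, SSZ))))
  step 8: S(S(add(SSSZ, mul(SZ, SSZ))))
  step 9: S(S(S(add(SSZ, mul(SZ, SSZ)))))
  step 10: S(S(S(S(add(SZ, mul(SZ, SSZ))))))
  step 11: S(S(S(S(S(add(Z, mul(SZ, SSZ)))))))
  step 12: S(S(S(S(S(mul(SZ, SSZ))))))
  step 13: S(S(S(S(S(add(SSZ, mul(Z, SSZ)))))))
  step 14: S(S(S(S(S(S(add(SZ, mul(Z, SSZ))))))))
  step 15: S(S(S(S(S(S(S(add(Z, mul(Z, SSZ)))))))))
  step 16: S(S(S(S(S(S(S(mul(Z, SSZ))))))))
  step 17: S^7(Z)

Term B:
  start: mul(SSSZ, SSSZ)
  step 1: add(SSSZ, mul(SSZ, SSSZ))
  step 2: S(add(SSZ, mul(SSZ, SSSZ)))
  step 3: S(S(add(SZ, mul(SSZ, SSSZ))))
  step 4: S(S(S(add(Z, mul(SSZ, SSSZ)))))
  step 5: S(S(S(mul(SSZ, SSSZ))))
  step 6: S(S(S(add(SSSZ, mul(SZ, SSSZ)))))
  step 7: S(S(S(S(add(SSZ, mul(SZ, SSSZ))))))
  step 8: S(S(S(S(S(add(SZ, mul(SZ, SSSZ)))))))
  step 9: S(S(S(S(S(S(add(Z, mul(SZ, SSSZ))))))))
  step 10: S(S(S(S(S(S(mul(SZ, SSSZ)))))))
  step 11: S(S(S(S(S(S(add(SSSZ, mul(Z, SSSZ))))))))
  step 12: S(S(S(S(S(S(S(add(SSZ, mul(Z, SSSZ)))))))))
  step 13: S(S(S(S(S(S(S(S(add(SZ, mul(Z, SSSZ))))))))))
  step 14: S(S(S(S(S(S(S(S(S(add(Z, mul(Z, SSSZ)))))))))))
  step 15: S(S(S(S(S(S(S(S(S(mul(Z, SSSZ))))))))))
  step 16: S^9(Z)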